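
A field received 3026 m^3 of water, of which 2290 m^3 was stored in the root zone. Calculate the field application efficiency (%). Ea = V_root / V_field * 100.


Ea = V_root / V_field * 100 = 2290 / 3026 * 100 = 75.6775%

75.6775 %


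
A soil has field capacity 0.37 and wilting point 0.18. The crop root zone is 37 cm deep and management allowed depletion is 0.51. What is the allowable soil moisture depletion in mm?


SMD = (FC - PWP) * d * MAD * 10
SMD = (0.37 - 0.18) * 37 * 0.51 * 10
SMD = 0.1900 * 37 * 0.51 * 10

35.8530 mm


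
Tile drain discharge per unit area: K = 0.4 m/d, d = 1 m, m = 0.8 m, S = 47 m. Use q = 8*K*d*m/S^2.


q = 8*K*d*m/S^2
q = 8*0.4*1*0.8/47^2
q = 2.5600 / 2209

0.0012 m/d


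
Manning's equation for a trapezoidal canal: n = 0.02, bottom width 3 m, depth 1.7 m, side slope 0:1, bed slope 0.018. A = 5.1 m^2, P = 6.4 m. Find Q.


R = A/P = 5.1/6.4 = 0.796875
Q = (1/0.02) * 5.1 * 0.796875^(2/3) * 0.018^0.5

29.4060 m^3/s


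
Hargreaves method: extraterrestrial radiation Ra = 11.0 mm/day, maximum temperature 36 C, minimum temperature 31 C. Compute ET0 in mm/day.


Tmean = (Tmax + Tmin)/2 = (36 + 31)/2 = 33.5
ET0 = 0.0023 * 11.0 * (33.5 + 17.8) * sqrt(36 - 31)
ET0 = 0.0023 * 11.0 * 51.3 * 2.236068

2.9022 mm/day


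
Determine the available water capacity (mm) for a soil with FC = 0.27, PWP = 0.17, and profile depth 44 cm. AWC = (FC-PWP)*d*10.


AWC = (FC - PWP) * d * 10
AWC = (0.27 - 0.17) * 44 * 10
AWC = 0.1000 * 44 * 10

44.0000 mm


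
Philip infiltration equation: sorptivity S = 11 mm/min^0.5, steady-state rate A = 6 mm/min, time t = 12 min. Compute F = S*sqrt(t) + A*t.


F = S*sqrt(t) + A*t
F = 11*sqrt(12) + 6*12
F = 11*3.464102 + 72

110.1051 mm


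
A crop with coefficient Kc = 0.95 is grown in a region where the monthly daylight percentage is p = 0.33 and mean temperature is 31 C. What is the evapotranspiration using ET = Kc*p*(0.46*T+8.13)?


ET = Kc * p * (0.46*T + 8.13)
ET = 0.95 * 0.33 * (0.46*31 + 8.13)
ET = 0.95 * 0.33 * 22.3900

7.0193 mm/day


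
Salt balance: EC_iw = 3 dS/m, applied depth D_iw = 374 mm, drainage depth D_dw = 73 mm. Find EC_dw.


EC_dw = EC_iw * D_iw / D_dw
EC_dw = 3 * 374 / 73
EC_dw = 1122 / 73

15.3699 dS/m


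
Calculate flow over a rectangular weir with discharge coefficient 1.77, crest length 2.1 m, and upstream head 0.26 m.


Q = C * L * H^(3/2) = 1.77 * 2.1 * 0.26^1.5 = 1.77 * 2.1 * 0.132575

0.4928 m^3/s


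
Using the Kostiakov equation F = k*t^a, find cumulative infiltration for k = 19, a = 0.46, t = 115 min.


F = k * t^a = 19 * 115^0.46
F = 19 * 8.869947

168.5290 mm


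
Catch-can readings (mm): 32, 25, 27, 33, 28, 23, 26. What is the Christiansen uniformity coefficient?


mean = 27.714286 mm
MAD = 2.816327 mm
CU = (1 - 2.816327/27.714286)*100

89.8380 %


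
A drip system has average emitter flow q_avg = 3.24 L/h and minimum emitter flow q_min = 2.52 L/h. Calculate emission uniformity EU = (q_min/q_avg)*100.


EU = (q_min/q_avg)*100 = (2.52/3.24)*100 = 77.7778%

77.7778 %


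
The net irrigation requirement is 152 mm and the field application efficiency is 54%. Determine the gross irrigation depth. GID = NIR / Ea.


Ea = 54% = 0.54
GID = NIR / Ea = 152 / 0.54 = 281.4815 mm

281.4815 mm


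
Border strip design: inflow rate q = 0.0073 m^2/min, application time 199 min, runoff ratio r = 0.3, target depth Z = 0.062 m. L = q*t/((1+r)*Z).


L = q*t/((1+r)*Z)
L = 0.0073*199/((1+0.3)*0.062)
L = 1.4527/0.0806

18.0236 m


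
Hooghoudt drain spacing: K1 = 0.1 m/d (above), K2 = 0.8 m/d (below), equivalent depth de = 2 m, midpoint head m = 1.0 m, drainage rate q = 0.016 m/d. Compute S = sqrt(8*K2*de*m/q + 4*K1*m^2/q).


S^2 = 8*K2*de*m/q + 4*K1*m^2/q
S^2 = 8*0.8*2*1.0/0.016 + 4*0.1*1.0^2/0.016
S = sqrt(825.0000)

28.7228 m


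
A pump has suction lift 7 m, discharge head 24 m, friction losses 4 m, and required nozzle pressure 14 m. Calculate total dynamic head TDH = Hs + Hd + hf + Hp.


TDH = Hs + Hd + hf + Hp = 7 + 24 + 4 + 14 = 49

49 m


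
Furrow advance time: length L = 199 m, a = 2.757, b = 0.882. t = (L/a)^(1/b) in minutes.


t = (L/a)^(1/b)
t = (199/2.757)^(1/0.882)
t = 72.179906^(1/0.882)

127.9523 min


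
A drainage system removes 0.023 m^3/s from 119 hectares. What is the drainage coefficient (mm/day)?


DC = Q * 86400 / (A * 10000) * 1000
DC = 0.023 * 86400 / (119 * 10000) * 1000
DC = 1987200.0000 / 1190000

1.6699 mm/day


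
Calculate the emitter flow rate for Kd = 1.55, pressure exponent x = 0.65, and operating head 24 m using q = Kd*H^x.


q = Kd * H^x = 1.55 * 24^0.65 = 1.55 * 7.891096

12.2312 L/h


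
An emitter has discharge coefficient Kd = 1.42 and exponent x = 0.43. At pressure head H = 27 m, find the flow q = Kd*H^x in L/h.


q = Kd * H^x = 1.42 * 27^0.43 = 1.42 * 4.125593

5.8583 L/h


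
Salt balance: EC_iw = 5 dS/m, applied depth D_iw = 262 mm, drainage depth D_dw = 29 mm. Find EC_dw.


EC_dw = EC_iw * D_iw / D_dw
EC_dw = 5 * 262 / 29
EC_dw = 1310 / 29

45.1724 dS/m


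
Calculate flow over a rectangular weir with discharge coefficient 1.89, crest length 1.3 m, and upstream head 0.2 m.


Q = C * L * H^(3/2) = 1.89 * 1.3 * 0.2^1.5 = 1.89 * 1.3 * 0.089443

0.2198 m^3/s


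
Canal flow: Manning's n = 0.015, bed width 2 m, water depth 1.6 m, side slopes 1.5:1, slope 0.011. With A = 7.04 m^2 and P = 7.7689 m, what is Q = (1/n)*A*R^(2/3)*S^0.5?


R = A/P = 7.04/7.7689 = 0.906177
Q = (1/0.015) * 7.04 * 0.906177^(2/3) * 0.011^0.5

46.0949 m^3/s


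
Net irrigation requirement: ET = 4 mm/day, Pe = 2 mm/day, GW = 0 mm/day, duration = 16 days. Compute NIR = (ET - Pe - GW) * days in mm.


Daily deficit = ET - Pe - GW = 4 - 2 - 0 = 2 mm/day
NIR = 2 * 16 = 32 mm

32.0000 mm


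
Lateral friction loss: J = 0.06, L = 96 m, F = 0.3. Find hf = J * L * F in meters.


hf = J * L * F = 0.06 * 96 * 0.3 = 1.7280 m

1.7280 m


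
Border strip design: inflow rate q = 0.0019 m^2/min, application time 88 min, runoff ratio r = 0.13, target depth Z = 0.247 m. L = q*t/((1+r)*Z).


L = q*t/((1+r)*Z)
L = 0.0019*88/((1+0.13)*0.247)
L = 0.1672/0.27911

0.5990 m


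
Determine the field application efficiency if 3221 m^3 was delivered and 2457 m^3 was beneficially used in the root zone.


Ea = V_root / V_field * 100 = 2457 / 3221 * 100 = 76.2807%

76.2807 %


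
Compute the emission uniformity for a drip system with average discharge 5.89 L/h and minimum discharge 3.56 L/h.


EU = (q_min/q_avg)*100 = (3.56/5.89)*100 = 60.4414%

60.4414 %


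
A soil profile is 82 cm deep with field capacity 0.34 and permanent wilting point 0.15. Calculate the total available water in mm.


AWC = (FC - PWP) * d * 10
AWC = (0.34 - 0.15) * 82 * 10
AWC = 0.1900 * 82 * 10

155.8000 mm


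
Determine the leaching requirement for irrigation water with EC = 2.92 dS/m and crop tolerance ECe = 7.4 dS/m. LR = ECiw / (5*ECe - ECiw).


LR = ECiw / (5*ECe - ECiw)
LR = 2.92 / (5*7.4 - 2.92)
LR = 2.92 / 34.0800

0.0857


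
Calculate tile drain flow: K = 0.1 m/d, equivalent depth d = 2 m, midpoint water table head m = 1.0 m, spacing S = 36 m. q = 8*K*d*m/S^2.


q = 8*K*d*m/S^2
q = 8*0.1*2*1.0/36^2
q = 1.6000 / 1296

0.0012 m/d


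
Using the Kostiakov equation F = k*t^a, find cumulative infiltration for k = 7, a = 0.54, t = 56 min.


F = k * t^a = 7 * 56^0.54
F = 7 * 8.790661

61.5346 mm


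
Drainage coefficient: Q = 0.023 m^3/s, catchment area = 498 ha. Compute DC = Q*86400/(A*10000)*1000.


DC = Q * 86400 / (A * 10000) * 1000
DC = 0.023 * 86400 / (498 * 10000) * 1000
DC = 1987200.0000 / 4980000

0.3990 mm/day


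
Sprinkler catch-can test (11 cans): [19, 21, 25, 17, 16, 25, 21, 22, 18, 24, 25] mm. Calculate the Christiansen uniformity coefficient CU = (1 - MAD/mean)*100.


mean = 21.181818 mm
MAD = 2.743802 mm
CU = (1 - 2.743802/21.181818)*100

87.0464 %


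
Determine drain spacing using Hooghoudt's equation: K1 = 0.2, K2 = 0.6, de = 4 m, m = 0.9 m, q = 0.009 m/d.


S^2 = 8*K2*de*m/q + 4*K1*m^2/q
S^2 = 8*0.6*4*0.9/0.009 + 4*0.2*0.9^2/0.009
S = sqrt(1992.0000)

44.6318 m


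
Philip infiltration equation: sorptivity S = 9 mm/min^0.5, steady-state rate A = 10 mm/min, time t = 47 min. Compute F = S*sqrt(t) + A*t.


F = S*sqrt(t) + A*t
F = 9*sqrt(47) + 10*47
F = 9*6.855655 + 470

531.7009 mm


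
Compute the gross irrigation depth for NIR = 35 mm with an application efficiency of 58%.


Ea = 58% = 0.58
GID = NIR / Ea = 35 / 0.58 = 60.3448 mm

60.3448 mm


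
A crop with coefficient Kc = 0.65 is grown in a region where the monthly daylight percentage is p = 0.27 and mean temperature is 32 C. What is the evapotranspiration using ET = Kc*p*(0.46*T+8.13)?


ET = Kc * p * (0.46*T + 8.13)
ET = 0.65 * 0.27 * (0.46*32 + 8.13)
ET = 0.65 * 0.27 * 22.8500

4.0102 mm/day


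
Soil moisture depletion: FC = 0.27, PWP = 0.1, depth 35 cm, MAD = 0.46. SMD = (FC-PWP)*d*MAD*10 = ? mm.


SMD = (FC - PWP) * d * MAD * 10
SMD = (0.27 - 0.1) * 35 * 0.46 * 10
SMD = 0.1700 * 35 * 0.46 * 10

27.3700 mm


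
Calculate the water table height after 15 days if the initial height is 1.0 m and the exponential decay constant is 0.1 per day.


m = m0 * exp(-k*t)
m = 1.0 * exp(-0.1 * 15)
m = 1.0 * exp(-1.5000)

0.2231 m


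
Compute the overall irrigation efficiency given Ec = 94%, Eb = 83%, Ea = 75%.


Ec = 0.94, Eb = 0.83, Ea = 0.75
E = 0.94 * 0.83 * 0.75 * 100 = 58.5150%

58.5150 %


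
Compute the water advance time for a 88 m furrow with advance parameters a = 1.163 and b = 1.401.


t = (L/a)^(1/b)
t = (88/1.163)^(1/1.401)
t = 75.666380^(1/1.401)

21.9339 min


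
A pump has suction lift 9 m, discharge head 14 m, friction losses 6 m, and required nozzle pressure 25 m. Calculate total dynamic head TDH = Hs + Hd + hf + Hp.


TDH = Hs + Hd + hf + Hp = 9 + 14 + 6 + 25 = 54

54 m


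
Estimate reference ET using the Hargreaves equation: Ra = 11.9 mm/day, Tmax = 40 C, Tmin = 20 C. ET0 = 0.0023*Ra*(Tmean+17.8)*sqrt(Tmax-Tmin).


Tmean = (Tmax + Tmin)/2 = (40 + 20)/2 = 30.0
ET0 = 0.0023 * 11.9 * (30.0 + 17.8) * sqrt(40 - 20)
ET0 = 0.0023 * 11.9 * 47.8 * 4.472136

5.8508 mm/day


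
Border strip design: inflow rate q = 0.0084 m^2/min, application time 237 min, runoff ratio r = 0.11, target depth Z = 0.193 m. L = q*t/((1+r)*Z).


L = q*t/((1+r)*Z)
L = 0.0084*237/((1+0.11)*0.193)
L = 1.9908/0.21423

9.2928 m


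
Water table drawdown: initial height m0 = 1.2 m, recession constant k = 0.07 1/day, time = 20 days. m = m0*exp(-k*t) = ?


m = m0 * exp(-k*t)
m = 1.2 * exp(-0.07 * 20)
m = 1.2 * exp(-1.4000)

0.2959 m


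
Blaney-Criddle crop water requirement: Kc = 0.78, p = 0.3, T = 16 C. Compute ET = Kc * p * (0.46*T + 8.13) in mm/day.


ET = Kc * p * (0.46*T + 8.13)
ET = 0.78 * 0.3 * (0.46*16 + 8.13)
ET = 0.78 * 0.3 * 15.4900

3.6247 mm/day


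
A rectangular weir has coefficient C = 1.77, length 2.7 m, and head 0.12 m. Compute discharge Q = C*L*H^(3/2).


Q = C * L * H^(3/2) = 1.77 * 2.7 * 0.12^1.5 = 1.77 * 2.7 * 0.041569

0.1987 m^3/s


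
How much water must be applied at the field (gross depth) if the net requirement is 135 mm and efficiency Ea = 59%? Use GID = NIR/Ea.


Ea = 59% = 0.59
GID = NIR / Ea = 135 / 0.59 = 228.8136 mm

228.8136 mm


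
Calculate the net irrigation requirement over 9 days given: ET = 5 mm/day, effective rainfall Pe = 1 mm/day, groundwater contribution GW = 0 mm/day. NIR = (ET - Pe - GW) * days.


Daily deficit = ET - Pe - GW = 5 - 1 - 0 = 4 mm/day
NIR = 4 * 9 = 36 mm

36.0000 mm


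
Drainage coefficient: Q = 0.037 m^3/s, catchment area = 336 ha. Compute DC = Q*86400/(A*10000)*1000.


DC = Q * 86400 / (A * 10000) * 1000
DC = 0.037 * 86400 / (336 * 10000) * 1000
DC = 3196800.0000 / 3360000

0.9514 mm/day


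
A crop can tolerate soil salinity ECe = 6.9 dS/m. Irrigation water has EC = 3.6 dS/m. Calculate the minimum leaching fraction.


LR = ECiw / (5*ECe - ECiw)
LR = 3.6 / (5*6.9 - 3.6)
LR = 3.6 / 30.9000

0.1165


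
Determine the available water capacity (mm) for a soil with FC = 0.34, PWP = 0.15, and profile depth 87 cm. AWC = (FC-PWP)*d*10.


AWC = (FC - PWP) * d * 10
AWC = (0.34 - 0.15) * 87 * 10
AWC = 0.1900 * 87 * 10

165.3000 mm


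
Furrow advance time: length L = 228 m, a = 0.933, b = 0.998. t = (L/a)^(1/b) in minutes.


t = (L/a)^(1/b)
t = (228/0.933)^(1/0.998)
t = 244.372990^(1/0.998)

247.0807 min


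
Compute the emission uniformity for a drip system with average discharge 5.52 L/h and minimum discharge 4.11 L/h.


EU = (q_min/q_avg)*100 = (4.11/5.52)*100 = 74.4565%

74.4565 %


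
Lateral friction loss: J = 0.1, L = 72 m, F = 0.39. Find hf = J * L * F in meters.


hf = J * L * F = 0.1 * 72 * 0.39 = 2.8080 m

2.8080 m


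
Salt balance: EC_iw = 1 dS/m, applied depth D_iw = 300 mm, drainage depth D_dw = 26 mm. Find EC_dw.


EC_dw = EC_iw * D_iw / D_dw
EC_dw = 1 * 300 / 26
EC_dw = 300 / 26

11.5385 dS/m


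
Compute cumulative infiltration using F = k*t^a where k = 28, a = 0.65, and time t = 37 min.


F = k * t^a = 28 * 37^0.65
F = 28 * 10.455171

292.7448 mm


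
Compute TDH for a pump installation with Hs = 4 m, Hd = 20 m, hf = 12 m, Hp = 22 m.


TDH = Hs + Hd + hf + Hp = 4 + 20 + 12 + 22 = 58

58 m


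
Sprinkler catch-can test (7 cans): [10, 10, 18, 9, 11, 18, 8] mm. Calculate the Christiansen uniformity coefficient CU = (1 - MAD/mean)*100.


mean = 12.000000 mm
MAD = 3.428571 mm
CU = (1 - 3.428571/12.000000)*100

71.4286 %


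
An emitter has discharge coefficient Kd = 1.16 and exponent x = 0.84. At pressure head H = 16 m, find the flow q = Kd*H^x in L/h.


q = Kd * H^x = 1.16 * 16^0.84 = 1.16 * 10.267407

11.9102 L/h


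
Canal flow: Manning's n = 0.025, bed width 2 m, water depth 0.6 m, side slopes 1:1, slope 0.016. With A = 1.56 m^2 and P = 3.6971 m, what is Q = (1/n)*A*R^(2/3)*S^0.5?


R = A/P = 1.56/3.6971 = 0.421952
Q = (1/0.025) * 1.56 * 0.421952^(2/3) * 0.016^0.5

4.4404 m^3/s


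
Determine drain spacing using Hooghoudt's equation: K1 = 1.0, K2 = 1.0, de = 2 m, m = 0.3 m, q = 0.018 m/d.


S^2 = 8*K2*de*m/q + 4*K1*m^2/q
S^2 = 8*1.0*2*0.3/0.018 + 4*1.0*0.3^2/0.018
S = sqrt(286.6667)

16.9312 m


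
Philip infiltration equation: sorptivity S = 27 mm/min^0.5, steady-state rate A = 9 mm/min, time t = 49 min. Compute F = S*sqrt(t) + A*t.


F = S*sqrt(t) + A*t
F = 27*sqrt(49) + 9*49
F = 27*7.000000 + 441

630.0000 mm


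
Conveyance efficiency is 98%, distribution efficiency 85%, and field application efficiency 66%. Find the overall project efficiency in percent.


Ec = 0.98, Eb = 0.85, Ea = 0.66
E = 0.98 * 0.85 * 0.66 * 100 = 54.9780%

54.9780 %


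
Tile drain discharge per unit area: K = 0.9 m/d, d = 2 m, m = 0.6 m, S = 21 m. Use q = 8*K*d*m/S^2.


q = 8*K*d*m/S^2
q = 8*0.9*2*0.6/21^2
q = 8.6400 / 441

0.0196 m/d


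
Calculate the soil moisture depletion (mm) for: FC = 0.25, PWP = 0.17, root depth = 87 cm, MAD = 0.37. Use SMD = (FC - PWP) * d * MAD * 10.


SMD = (FC - PWP) * d * MAD * 10
SMD = (0.25 - 0.17) * 87 * 0.37 * 10
SMD = 0.0800 * 87 * 0.37 * 10

25.7520 mm


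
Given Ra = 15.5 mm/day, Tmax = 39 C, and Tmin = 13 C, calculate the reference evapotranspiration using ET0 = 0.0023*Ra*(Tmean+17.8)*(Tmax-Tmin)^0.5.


Tmean = (Tmax + Tmin)/2 = (39 + 13)/2 = 26.0
ET0 = 0.0023 * 15.5 * (26.0 + 17.8) * sqrt(39 - 13)
ET0 = 0.0023 * 15.5 * 43.8 * 5.099020

7.9620 mm/day


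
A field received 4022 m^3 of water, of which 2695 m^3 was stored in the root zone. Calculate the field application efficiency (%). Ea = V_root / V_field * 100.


Ea = V_root / V_field * 100 = 2695 / 4022 * 100 = 67.0065%

67.0065 %


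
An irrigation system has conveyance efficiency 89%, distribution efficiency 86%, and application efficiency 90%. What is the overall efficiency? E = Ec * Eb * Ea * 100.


Ec = 0.89, Eb = 0.86, Ea = 0.9
E = 0.89 * 0.86 * 0.9 * 100 = 68.8860%

68.8860 %


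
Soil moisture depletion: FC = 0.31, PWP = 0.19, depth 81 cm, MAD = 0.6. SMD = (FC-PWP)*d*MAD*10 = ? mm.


SMD = (FC - PWP) * d * MAD * 10
SMD = (0.31 - 0.19) * 81 * 0.6 * 10
SMD = 0.1200 * 81 * 0.6 * 10

58.3200 mm


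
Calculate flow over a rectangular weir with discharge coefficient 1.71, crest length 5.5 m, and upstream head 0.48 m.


Q = C * L * H^(3/2) = 1.71 * 5.5 * 0.48^1.5 = 1.71 * 5.5 * 0.332554

3.1277 m^3/s


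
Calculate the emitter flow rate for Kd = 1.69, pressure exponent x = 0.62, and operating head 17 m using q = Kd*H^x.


q = Kd * H^x = 1.69 * 17^0.62 = 1.69 * 5.792664

9.7896 L/h


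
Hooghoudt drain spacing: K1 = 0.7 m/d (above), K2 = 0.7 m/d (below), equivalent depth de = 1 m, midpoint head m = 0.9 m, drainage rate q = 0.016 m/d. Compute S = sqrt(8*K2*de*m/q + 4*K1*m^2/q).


S^2 = 8*K2*de*m/q + 4*K1*m^2/q
S^2 = 8*0.7*1*0.9/0.016 + 4*0.7*0.9^2/0.016
S = sqrt(456.7500)

21.3717 m


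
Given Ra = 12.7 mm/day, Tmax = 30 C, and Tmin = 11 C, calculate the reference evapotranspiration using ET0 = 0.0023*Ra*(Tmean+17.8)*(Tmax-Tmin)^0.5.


Tmean = (Tmax + Tmin)/2 = (30 + 11)/2 = 20.5
ET0 = 0.0023 * 12.7 * (20.5 + 17.8) * sqrt(30 - 11)
ET0 = 0.0023 * 12.7 * 38.3 * 4.358899

4.8765 mm/day


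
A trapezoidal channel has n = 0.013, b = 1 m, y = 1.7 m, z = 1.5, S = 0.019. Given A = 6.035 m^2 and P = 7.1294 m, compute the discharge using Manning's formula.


R = A/P = 6.035/7.1294 = 0.846495
Q = (1/0.013) * 6.035 * 0.846495^(2/3) * 0.019^0.5

57.2612 m^3/s


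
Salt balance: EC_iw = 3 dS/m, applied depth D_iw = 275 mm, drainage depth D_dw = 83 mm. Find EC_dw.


EC_dw = EC_iw * D_iw / D_dw
EC_dw = 3 * 275 / 83
EC_dw = 825 / 83

9.9398 dS/m


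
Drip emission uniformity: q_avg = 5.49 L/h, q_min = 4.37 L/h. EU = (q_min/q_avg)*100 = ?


EU = (q_min/q_avg)*100 = (4.37/5.49)*100 = 79.5993%

79.5993 %


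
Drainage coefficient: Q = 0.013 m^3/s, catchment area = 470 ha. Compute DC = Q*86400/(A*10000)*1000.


DC = Q * 86400 / (A * 10000) * 1000
DC = 0.013 * 86400 / (470 * 10000) * 1000
DC = 1123200.0000 / 4700000

0.2390 mm/day


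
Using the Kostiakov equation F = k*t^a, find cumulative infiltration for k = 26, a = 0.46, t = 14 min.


F = k * t^a = 26 * 14^0.46
F = 26 * 3.366812

87.5371 mm


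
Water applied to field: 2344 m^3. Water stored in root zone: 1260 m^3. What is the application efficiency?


Ea = V_root / V_field * 100 = 1260 / 2344 * 100 = 53.7543%

53.7543 %


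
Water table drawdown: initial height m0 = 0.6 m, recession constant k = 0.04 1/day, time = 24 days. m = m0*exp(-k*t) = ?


m = m0 * exp(-k*t)
m = 0.6 * exp(-0.04 * 24)
m = 0.6 * exp(-0.9600)

0.2297 m


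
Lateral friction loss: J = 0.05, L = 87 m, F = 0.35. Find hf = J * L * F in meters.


hf = J * L * F = 0.05 * 87 * 0.35 = 1.5225 m

1.5225 m


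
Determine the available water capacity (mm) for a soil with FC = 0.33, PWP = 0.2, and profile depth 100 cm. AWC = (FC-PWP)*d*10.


AWC = (FC - PWP) * d * 10
AWC = (0.33 - 0.2) * 100 * 10
AWC = 0.1300 * 100 * 10

130.0000 mm


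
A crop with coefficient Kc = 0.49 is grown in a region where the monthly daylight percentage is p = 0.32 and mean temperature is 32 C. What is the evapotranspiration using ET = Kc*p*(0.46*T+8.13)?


ET = Kc * p * (0.46*T + 8.13)
ET = 0.49 * 0.32 * (0.46*32 + 8.13)
ET = 0.49 * 0.32 * 22.8500

3.5829 mm/day


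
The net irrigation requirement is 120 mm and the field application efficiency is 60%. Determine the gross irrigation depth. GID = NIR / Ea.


Ea = 60% = 0.6
GID = NIR / Ea = 120 / 0.6 = 200.0000 mm

200.0000 mm


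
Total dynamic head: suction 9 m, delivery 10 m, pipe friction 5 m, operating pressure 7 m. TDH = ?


TDH = Hs + Hd + hf + Hp = 9 + 10 + 5 + 7 = 31

31 m


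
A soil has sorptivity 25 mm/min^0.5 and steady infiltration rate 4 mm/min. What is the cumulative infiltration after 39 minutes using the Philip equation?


F = S*sqrt(t) + A*t
F = 25*sqrt(39) + 4*39
F = 25*6.244998 + 156

312.1250 mm


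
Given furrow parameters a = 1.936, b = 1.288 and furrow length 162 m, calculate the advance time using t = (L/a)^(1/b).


t = (L/a)^(1/b)
t = (162/1.936)^(1/1.288)
t = 83.677686^(1/1.288)

31.0963 min


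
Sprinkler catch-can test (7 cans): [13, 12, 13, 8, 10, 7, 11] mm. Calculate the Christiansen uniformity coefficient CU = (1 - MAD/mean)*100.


mean = 10.571429 mm
MAD = 1.918367 mm
CU = (1 - 1.918367/10.571429)*100

81.8533 %


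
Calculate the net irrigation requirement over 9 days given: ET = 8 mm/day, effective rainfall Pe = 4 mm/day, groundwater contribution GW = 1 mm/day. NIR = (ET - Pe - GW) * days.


Daily deficit = ET - Pe - GW = 8 - 4 - 1 = 3 mm/day
NIR = 3 * 9 = 27 mm

27.0000 mm


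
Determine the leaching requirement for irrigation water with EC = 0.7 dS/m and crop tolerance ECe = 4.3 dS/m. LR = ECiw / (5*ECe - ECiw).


LR = ECiw / (5*ECe - ECiw)
LR = 0.7 / (5*4.3 - 0.7)
LR = 0.7 / 20.8000

0.0337


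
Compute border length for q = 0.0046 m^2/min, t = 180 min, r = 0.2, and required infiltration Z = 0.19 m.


L = q*t/((1+r)*Z)
L = 0.0046*180/((1+0.2)*0.19)
L = 0.828/0.228

3.6316 m


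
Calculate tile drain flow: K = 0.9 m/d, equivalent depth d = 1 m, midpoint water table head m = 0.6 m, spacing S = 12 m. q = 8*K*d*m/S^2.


q = 8*K*d*m/S^2
q = 8*0.9*1*0.6/12^2
q = 4.3200 / 144

0.0300 m/d


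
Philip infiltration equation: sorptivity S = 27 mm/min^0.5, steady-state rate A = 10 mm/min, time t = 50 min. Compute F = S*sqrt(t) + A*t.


F = S*sqrt(t) + A*t
F = 27*sqrt(50) + 10*50
F = 27*7.071068 + 500

690.9188 mm


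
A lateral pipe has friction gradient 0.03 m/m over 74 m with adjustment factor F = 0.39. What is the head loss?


hf = J * L * F = 0.03 * 74 * 0.39 = 0.8658 m

0.8658 m


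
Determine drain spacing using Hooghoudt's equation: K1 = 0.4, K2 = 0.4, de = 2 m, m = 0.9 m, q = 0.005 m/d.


S^2 = 8*K2*de*m/q + 4*K1*m^2/q
S^2 = 8*0.4*2*0.9/0.005 + 4*0.4*0.9^2/0.005
S = sqrt(1411.2000)

37.5659 m


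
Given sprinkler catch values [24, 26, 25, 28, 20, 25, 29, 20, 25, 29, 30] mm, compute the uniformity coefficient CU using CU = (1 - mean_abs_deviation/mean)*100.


mean = 25.545455 mm
MAD = 2.595041 mm
CU = (1 - 2.595041/25.545455)*100

89.8415 %


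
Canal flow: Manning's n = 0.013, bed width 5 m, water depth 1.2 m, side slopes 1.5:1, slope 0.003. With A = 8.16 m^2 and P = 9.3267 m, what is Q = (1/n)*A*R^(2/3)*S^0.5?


R = A/P = 8.16/9.3267 = 0.874908
Q = (1/0.013) * 8.16 * 0.874908^(2/3) * 0.003^0.5

31.4496 m^3/s


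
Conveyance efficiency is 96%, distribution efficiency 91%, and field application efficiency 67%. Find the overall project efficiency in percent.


Ec = 0.96, Eb = 0.91, Ea = 0.67
E = 0.96 * 0.91 * 0.67 * 100 = 58.5312%

58.5312 %


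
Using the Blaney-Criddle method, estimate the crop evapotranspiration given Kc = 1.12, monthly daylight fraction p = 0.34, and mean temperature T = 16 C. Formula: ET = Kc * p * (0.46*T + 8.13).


ET = Kc * p * (0.46*T + 8.13)
ET = 1.12 * 0.34 * (0.46*16 + 8.13)
ET = 1.12 * 0.34 * 15.4900

5.8986 mm/day


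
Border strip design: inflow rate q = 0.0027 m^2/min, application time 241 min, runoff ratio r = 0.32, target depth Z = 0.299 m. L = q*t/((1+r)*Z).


L = q*t/((1+r)*Z)
L = 0.0027*241/((1+0.32)*0.299)
L = 0.6507/0.39468

1.6487 m


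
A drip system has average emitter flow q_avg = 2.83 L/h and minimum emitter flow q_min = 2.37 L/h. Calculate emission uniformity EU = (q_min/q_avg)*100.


EU = (q_min/q_avg)*100 = (2.37/2.83)*100 = 83.7456%

83.7456 %


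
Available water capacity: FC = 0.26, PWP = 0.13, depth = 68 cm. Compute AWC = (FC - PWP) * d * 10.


AWC = (FC - PWP) * d * 10
AWC = (0.26 - 0.13) * 68 * 10
AWC = 0.1300 * 68 * 10

88.4000 mm


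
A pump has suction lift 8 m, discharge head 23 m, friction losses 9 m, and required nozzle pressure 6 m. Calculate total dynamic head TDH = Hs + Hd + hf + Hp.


TDH = Hs + Hd + hf + Hp = 8 + 23 + 9 + 6 = 46

46 m


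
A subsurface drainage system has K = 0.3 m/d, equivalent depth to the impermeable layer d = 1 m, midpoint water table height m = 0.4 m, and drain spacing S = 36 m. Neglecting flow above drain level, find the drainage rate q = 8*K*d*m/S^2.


q = 8*K*d*m/S^2
q = 8*0.3*1*0.4/36^2
q = 0.9600 / 1296

7.4074e-04 m/d


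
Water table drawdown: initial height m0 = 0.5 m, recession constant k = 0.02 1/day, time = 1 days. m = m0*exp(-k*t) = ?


m = m0 * exp(-k*t)
m = 0.5 * exp(-0.02 * 1)
m = 0.5 * exp(-0.0200)

0.4901 m


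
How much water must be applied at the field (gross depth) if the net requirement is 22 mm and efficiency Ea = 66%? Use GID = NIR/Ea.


Ea = 66% = 0.66
GID = NIR / Ea = 22 / 0.66 = 33.3333 mm

33.3333 mm


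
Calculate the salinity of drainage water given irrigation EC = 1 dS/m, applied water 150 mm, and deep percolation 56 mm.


EC_dw = EC_iw * D_iw / D_dw
EC_dw = 1 * 150 / 56
EC_dw = 150 / 56

2.6786 dS/m


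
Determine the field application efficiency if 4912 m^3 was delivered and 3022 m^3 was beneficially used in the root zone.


Ea = V_root / V_field * 100 = 3022 / 4912 * 100 = 61.5228%

61.5228 %


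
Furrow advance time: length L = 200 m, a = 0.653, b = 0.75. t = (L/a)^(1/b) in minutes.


t = (L/a)^(1/b)
t = (200/0.653)^(1/0.75)
t = 306.278714^(1/0.75)

2064.5358 min


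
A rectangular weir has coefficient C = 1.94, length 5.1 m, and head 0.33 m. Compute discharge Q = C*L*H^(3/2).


Q = C * L * H^(3/2) = 1.94 * 5.1 * 0.33^1.5 = 1.94 * 5.1 * 0.189571

1.8756 m^3/s


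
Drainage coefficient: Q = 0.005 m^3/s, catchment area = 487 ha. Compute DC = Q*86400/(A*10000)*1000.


DC = Q * 86400 / (A * 10000) * 1000
DC = 0.005 * 86400 / (487 * 10000) * 1000
DC = 432000.0000 / 4870000

0.0887 mm/day


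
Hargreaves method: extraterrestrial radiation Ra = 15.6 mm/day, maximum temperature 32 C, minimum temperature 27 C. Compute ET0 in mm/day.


Tmean = (Tmax + Tmin)/2 = (32 + 27)/2 = 29.5
ET0 = 0.0023 * 15.6 * (29.5 + 17.8) * sqrt(32 - 27)
ET0 = 0.0023 * 15.6 * 47.3 * 2.236068

3.7949 mm/day


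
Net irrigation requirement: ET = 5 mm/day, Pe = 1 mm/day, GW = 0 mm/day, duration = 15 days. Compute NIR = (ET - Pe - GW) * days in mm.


Daily deficit = ET - Pe - GW = 5 - 1 - 0 = 4 mm/day
NIR = 4 * 15 = 60 mm

60.0000 mm


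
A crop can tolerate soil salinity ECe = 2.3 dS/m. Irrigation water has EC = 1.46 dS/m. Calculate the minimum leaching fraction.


LR = ECiw / (5*ECe - ECiw)
LR = 1.46 / (5*2.3 - 1.46)
LR = 1.46 / 10.0400

0.1454


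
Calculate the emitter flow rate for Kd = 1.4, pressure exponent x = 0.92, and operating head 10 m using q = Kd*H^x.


q = Kd * H^x = 1.4 * 10^0.92 = 1.4 * 8.317638

11.6447 L/h


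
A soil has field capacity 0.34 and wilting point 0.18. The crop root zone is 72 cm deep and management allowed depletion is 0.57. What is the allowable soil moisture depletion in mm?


SMD = (FC - PWP) * d * MAD * 10
SMD = (0.34 - 0.18) * 72 * 0.57 * 10
SMD = 0.1600 * 72 * 0.57 * 10

65.6640 mm


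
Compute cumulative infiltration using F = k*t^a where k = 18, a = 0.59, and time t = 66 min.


F = k * t^a = 18 * 66^0.59
F = 18 * 11.844887

213.2080 mm


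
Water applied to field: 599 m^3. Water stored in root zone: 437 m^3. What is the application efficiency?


Ea = V_root / V_field * 100 = 437 / 599 * 100 = 72.9549%

72.9549 %


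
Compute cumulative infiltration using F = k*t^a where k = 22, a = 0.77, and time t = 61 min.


F = k * t^a = 22 * 61^0.77
F = 22 * 23.697579

521.3467 mm


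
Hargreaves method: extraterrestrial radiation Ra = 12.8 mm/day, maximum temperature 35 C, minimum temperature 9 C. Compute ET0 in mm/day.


Tmean = (Tmax + Tmin)/2 = (35 + 9)/2 = 22.0
ET0 = 0.0023 * 12.8 * (22.0 + 17.8) * sqrt(35 - 9)
ET0 = 0.0023 * 12.8 * 39.8 * 5.099020

5.9746 mm/day


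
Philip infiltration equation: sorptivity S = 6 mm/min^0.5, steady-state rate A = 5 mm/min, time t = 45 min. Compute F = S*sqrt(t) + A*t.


F = S*sqrt(t) + A*t
F = 6*sqrt(45) + 5*45
F = 6*6.708204 + 225

265.2492 mm


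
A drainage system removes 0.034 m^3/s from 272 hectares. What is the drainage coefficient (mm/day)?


DC = Q * 86400 / (A * 10000) * 1000
DC = 0.034 * 86400 / (272 * 10000) * 1000
DC = 2937600.0000 / 2720000

1.0800 mm/day


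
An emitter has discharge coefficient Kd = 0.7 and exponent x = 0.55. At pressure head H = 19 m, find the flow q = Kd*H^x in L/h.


q = Kd * H^x = 0.7 * 19^0.55 = 0.7 * 5.050269

3.5352 L/h


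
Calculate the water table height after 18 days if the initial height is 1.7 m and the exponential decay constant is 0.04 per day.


m = m0 * exp(-k*t)
m = 1.7 * exp(-0.04 * 18)
m = 1.7 * exp(-0.7200)

0.8275 m


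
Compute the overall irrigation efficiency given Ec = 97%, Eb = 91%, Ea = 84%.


Ec = 0.97, Eb = 0.91, Ea = 0.84
E = 0.97 * 0.91 * 0.84 * 100 = 74.1468%

74.1468 %


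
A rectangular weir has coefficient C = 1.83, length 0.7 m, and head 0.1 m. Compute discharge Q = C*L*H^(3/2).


Q = C * L * H^(3/2) = 1.83 * 0.7 * 0.1^1.5 = 1.83 * 0.7 * 0.031623

0.0405 m^3/s


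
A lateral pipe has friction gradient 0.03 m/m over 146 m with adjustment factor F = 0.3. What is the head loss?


hf = J * L * F = 0.03 * 146 * 0.3 = 1.3140 m

1.3140 m


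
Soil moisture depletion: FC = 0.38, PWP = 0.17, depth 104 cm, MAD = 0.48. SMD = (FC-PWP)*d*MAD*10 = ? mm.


SMD = (FC - PWP) * d * MAD * 10
SMD = (0.38 - 0.17) * 104 * 0.48 * 10
SMD = 0.2100 * 104 * 0.48 * 10

104.8320 mm


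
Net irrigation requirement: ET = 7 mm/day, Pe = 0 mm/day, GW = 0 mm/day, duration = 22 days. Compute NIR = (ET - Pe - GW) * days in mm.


Daily deficit = ET - Pe - GW = 7 - 0 - 0 = 7 mm/day
NIR = 7 * 22 = 154 mm

154.0000 mm


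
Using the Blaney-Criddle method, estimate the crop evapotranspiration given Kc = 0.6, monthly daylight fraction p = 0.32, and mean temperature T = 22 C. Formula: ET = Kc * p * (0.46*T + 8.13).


ET = Kc * p * (0.46*T + 8.13)
ET = 0.6 * 0.32 * (0.46*22 + 8.13)
ET = 0.6 * 0.32 * 18.2500

3.5040 mm/day


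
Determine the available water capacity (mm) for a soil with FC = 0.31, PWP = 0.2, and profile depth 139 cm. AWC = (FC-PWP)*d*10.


AWC = (FC - PWP) * d * 10
AWC = (0.31 - 0.2) * 139 * 10
AWC = 0.1100 * 139 * 10

152.9000 mm


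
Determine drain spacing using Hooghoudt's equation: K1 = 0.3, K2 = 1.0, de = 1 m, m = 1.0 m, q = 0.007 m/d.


S^2 = 8*K2*de*m/q + 4*K1*m^2/q
S^2 = 8*1.0*1*1.0/0.007 + 4*0.3*1.0^2/0.007
S = sqrt(1314.2857)

36.2531 m


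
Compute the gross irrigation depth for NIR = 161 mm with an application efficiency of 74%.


Ea = 74% = 0.74
GID = NIR / Ea = 161 / 0.74 = 217.5676 mm

217.5676 mm


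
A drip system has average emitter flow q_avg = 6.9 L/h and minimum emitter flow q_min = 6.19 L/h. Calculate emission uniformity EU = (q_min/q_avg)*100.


EU = (q_min/q_avg)*100 = (6.19/6.9)*100 = 89.7101%

89.7101 %


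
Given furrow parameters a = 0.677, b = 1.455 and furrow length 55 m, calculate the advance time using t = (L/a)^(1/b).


t = (L/a)^(1/b)
t = (55/0.677)^(1/1.455)
t = 81.240768^(1/1.455)

20.5381 min


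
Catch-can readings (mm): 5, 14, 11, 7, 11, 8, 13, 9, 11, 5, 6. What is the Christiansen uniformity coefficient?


mean = 9.090909 mm
MAD = 2.644628 mm
CU = (1 - 2.644628/9.090909)*100

70.9091 %


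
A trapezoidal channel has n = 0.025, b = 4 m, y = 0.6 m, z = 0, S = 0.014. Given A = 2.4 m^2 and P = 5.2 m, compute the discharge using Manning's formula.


R = A/P = 2.4/5.2 = 0.461538
Q = (1/0.025) * 2.4 * 0.461538^(2/3) * 0.014^0.5

6.7838 m^3/s


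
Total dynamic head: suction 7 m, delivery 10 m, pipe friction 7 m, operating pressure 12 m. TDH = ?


TDH = Hs + Hd + hf + Hp = 7 + 10 + 7 + 12 = 36

36 m


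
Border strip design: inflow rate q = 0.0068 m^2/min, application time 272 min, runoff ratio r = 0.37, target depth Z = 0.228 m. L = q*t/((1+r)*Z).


L = q*t/((1+r)*Z)
L = 0.0068*272/((1+0.37)*0.228)
L = 1.8496/0.31236

5.9214 m


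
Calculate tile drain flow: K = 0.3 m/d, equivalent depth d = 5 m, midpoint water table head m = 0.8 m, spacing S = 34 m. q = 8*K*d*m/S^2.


q = 8*K*d*m/S^2
q = 8*0.3*5*0.8/34^2
q = 9.6000 / 1156

0.0083 m/d


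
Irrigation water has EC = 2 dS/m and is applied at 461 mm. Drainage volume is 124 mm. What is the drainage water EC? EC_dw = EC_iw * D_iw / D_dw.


EC_dw = EC_iw * D_iw / D_dw
EC_dw = 2 * 461 / 124
EC_dw = 922 / 124

7.4355 dS/m


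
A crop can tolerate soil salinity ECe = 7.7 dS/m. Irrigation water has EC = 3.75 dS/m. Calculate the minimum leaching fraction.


LR = ECiw / (5*ECe - ECiw)
LR = 3.75 / (5*7.7 - 3.75)
LR = 3.75 / 34.7500

0.1079


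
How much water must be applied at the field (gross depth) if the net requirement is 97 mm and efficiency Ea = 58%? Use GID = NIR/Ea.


Ea = 58% = 0.58
GID = NIR / Ea = 97 / 0.58 = 167.2414 mm

167.2414 mm


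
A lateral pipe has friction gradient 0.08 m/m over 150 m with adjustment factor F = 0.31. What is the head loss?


hf = J * L * F = 0.08 * 150 * 0.31 = 3.7200 m

3.7200 m


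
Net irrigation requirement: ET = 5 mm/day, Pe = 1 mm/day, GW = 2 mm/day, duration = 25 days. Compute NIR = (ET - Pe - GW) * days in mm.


Daily deficit = ET - Pe - GW = 5 - 1 - 2 = 2 mm/day
NIR = 2 * 25 = 50 mm

50.0000 mm


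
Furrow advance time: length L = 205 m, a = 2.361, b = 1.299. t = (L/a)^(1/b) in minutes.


t = (L/a)^(1/b)
t = (205/2.361)^(1/1.299)
t = 86.827615^(1/1.299)

31.0759 min


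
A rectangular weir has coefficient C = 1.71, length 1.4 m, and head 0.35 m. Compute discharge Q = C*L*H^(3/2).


Q = C * L * H^(3/2) = 1.71 * 1.4 * 0.35^1.5 = 1.71 * 1.4 * 0.207063

0.4957 m^3/s


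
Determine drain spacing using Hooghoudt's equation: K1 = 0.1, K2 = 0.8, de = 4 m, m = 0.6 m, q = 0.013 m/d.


S^2 = 8*K2*de*m/q + 4*K1*m^2/q
S^2 = 8*0.8*4*0.6/0.013 + 4*0.1*0.6^2/0.013
S = sqrt(1192.6154)

34.5343 m


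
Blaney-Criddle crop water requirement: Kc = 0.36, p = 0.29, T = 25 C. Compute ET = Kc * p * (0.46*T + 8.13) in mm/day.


ET = Kc * p * (0.46*T + 8.13)
ET = 0.36 * 0.29 * (0.46*25 + 8.13)
ET = 0.36 * 0.29 * 19.6300

2.0494 mm/day


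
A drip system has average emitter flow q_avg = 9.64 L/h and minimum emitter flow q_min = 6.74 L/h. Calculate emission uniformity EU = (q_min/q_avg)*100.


EU = (q_min/q_avg)*100 = (6.74/9.64)*100 = 69.9170%

69.9170 %


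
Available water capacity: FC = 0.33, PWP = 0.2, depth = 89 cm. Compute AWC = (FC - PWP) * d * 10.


AWC = (FC - PWP) * d * 10
AWC = (0.33 - 0.2) * 89 * 10
AWC = 0.1300 * 89 * 10

115.7000 mm


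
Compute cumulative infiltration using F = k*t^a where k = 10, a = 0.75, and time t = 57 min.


F = k * t^a = 10 * 57^0.75
F = 10 * 20.744651

207.4465 mm


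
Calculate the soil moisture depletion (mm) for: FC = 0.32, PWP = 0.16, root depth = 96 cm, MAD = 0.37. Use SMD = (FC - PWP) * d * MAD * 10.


SMD = (FC - PWP) * d * MAD * 10
SMD = (0.32 - 0.16) * 96 * 0.37 * 10
SMD = 0.1600 * 96 * 0.37 * 10

56.8320 mm


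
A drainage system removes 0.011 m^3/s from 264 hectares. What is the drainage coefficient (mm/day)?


DC = Q * 86400 / (A * 10000) * 1000
DC = 0.011 * 86400 / (264 * 10000) * 1000
DC = 950400.0000 / 2640000

0.3600 mm/day


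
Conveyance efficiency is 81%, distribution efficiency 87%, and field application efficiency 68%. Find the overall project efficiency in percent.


Ec = 0.81, Eb = 0.87, Ea = 0.68
E = 0.81 * 0.87 * 0.68 * 100 = 47.9196%

47.9196 %


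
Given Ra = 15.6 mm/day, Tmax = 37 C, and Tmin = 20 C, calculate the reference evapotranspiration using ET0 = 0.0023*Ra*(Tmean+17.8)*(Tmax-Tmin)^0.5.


Tmean = (Tmax + Tmin)/2 = (37 + 20)/2 = 28.5
ET0 = 0.0023 * 15.6 * (28.5 + 17.8) * sqrt(37 - 20)
ET0 = 0.0023 * 15.6 * 46.3 * 4.123106

6.8495 mm/day


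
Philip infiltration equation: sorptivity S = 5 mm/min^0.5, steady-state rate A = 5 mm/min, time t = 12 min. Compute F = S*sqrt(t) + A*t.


F = S*sqrt(t) + A*t
F = 5*sqrt(12) + 5*12
F = 5*3.464102 + 60

77.3205 mm


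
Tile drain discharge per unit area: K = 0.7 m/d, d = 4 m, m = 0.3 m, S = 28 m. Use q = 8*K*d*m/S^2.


q = 8*K*d*m/S^2
q = 8*0.7*4*0.3/28^2
q = 6.7200 / 784

0.0086 m/d


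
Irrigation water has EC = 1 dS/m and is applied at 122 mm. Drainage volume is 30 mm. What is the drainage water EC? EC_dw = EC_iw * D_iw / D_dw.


EC_dw = EC_iw * D_iw / D_dw
EC_dw = 1 * 122 / 30
EC_dw = 122 / 30

4.0667 dS/m


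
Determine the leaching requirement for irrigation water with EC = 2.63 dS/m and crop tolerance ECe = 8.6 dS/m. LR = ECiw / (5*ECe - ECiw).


LR = ECiw / (5*ECe - ECiw)
LR = 2.63 / (5*8.6 - 2.63)
LR = 2.63 / 40.3700

0.0651


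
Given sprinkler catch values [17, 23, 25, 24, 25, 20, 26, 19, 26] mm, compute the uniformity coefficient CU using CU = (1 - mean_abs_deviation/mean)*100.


mean = 22.777778 mm
MAD = 2.740741 mm
CU = (1 - 2.740741/22.777778)*100

87.9675 %


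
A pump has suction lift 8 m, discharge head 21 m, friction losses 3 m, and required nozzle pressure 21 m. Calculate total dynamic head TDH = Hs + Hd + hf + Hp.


TDH = Hs + Hd + hf + Hp = 8 + 21 + 3 + 21 = 53

53 m


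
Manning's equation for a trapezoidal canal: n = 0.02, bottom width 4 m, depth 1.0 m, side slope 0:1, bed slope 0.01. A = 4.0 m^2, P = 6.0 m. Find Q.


R = A/P = 4.0/6.0 = 0.666667
Q = (1/0.02) * 4.0 * 0.666667^(2/3) * 0.01^0.5

15.2629 m^3/s


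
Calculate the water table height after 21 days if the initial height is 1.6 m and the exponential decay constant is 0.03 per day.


m = m0 * exp(-k*t)
m = 1.6 * exp(-0.03 * 21)
m = 1.6 * exp(-0.6300)

0.8521 m


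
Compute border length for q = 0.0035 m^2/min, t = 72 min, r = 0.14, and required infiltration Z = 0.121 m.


L = q*t/((1+r)*Z)
L = 0.0035*72/((1+0.14)*0.121)
L = 0.252/0.13794

1.8269 m


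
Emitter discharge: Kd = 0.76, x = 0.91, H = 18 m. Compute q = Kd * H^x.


q = Kd * H^x = 0.76 * 18^0.91 = 0.76 * 13.877076

10.5466 L/h


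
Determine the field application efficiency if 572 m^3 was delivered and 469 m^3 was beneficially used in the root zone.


Ea = V_root / V_field * 100 = 469 / 572 * 100 = 81.9930%

81.9930 %


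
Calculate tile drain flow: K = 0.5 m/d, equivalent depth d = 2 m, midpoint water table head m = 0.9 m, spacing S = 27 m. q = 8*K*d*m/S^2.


q = 8*K*d*m/S^2
q = 8*0.5*2*0.9/27^2
q = 7.2000 / 729

0.0099 m/d


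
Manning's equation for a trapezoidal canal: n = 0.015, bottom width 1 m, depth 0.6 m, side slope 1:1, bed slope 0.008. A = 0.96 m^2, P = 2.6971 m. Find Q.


R = A/P = 0.96/2.6971 = 0.355938
Q = (1/0.015) * 0.96 * 0.355938^(2/3) * 0.008^0.5

2.8750 m^3/s


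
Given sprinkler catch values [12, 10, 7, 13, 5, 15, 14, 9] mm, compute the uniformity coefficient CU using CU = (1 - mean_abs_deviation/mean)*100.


mean = 10.625000 mm
MAD = 2.875000 mm
CU = (1 - 2.875000/10.625000)*100

72.9412 %


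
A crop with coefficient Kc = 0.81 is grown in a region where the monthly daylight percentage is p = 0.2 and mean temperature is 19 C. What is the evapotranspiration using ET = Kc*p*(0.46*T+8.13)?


ET = Kc * p * (0.46*T + 8.13)
ET = 0.81 * 0.2 * (0.46*19 + 8.13)
ET = 0.81 * 0.2 * 16.8700

2.7329 mm/day


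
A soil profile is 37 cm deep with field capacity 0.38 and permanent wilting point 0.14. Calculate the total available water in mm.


AWC = (FC - PWP) * d * 10
AWC = (0.38 - 0.14) * 37 * 10
AWC = 0.2400 * 37 * 10

88.8000 mm


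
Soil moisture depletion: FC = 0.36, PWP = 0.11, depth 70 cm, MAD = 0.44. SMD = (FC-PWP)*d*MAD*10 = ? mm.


SMD = (FC - PWP) * d * MAD * 10
SMD = (0.36 - 0.11) * 70 * 0.44 * 10
SMD = 0.2500 * 70 * 0.44 * 10

77.0000 mm
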